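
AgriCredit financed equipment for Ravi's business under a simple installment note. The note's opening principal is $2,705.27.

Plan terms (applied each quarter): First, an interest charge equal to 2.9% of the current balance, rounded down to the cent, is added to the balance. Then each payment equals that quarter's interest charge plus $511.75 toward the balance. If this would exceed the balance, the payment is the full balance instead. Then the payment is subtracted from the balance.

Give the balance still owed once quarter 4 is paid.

$658.27

Quarter 1: opening $2,705.27; interest $78.45 → $2,783.72; payment $590.20; balance $2,193.52
Quarter 2: opening $2,193.52; interest $63.61 → $2,257.13; payment $575.36; balance $1,681.77
Quarter 3: opening $1,681.77; interest $48.77 → $1,730.54; payment $560.52; balance $1,170.02
Quarter 4: opening $1,170.02; interest $33.93 → $1,203.95; payment $545.68; balance $658.27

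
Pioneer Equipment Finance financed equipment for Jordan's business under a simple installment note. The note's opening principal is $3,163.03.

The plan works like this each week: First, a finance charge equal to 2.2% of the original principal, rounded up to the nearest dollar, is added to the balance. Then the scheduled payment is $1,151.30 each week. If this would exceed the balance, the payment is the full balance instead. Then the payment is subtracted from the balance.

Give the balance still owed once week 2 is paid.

$1,000.43

# | Opening | Interest | Payment | End bal
1 | $3,163.03 | $70.00 | $1,151.30 | $2,081.73
2 | $2,081.73 | $70.00 | $1,151.30 | $1,000.43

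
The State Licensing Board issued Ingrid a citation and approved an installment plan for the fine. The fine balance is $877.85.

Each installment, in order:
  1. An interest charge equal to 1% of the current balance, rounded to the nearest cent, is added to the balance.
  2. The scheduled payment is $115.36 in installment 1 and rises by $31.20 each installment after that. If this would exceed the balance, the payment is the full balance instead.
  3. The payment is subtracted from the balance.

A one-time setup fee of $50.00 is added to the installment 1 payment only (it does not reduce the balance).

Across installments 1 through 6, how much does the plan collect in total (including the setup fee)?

$958.03

Installment 1: $877.85 +$8.78 interest = $886.63; pay $115.36 (+ $50.00 fee) → $771.27
Installment 2: $771.27 +$7.71 interest = $778.98; pay $146.56 → $632.42
Installment 3: $632.42 +$6.32 interest = $638.74; pay $177.76 → $460.98
Installment 4: $460.98 +$4.61 interest = $465.59; pay $208.96 → $256.63
Installment 5: $256.63 +$2.57 interest = $259.20; pay $240.16 → $19.04
Installment 6: $19.04 +$0.19 interest = $19.23; pay $19.23 → $0.00
Total paid: $958.03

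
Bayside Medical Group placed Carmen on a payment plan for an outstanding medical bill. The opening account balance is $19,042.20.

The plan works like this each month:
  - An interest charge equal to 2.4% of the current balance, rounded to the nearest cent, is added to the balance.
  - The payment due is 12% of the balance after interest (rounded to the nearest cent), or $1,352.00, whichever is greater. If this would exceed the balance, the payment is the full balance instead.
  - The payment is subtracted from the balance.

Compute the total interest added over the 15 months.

$3,337.19

Month 1: $19,042.20 +$457.01 interest = $19,499.21; pay $2,339.91 → $17,159.30
Month 2: $17,159.30 +$411.82 interest = $17,571.12; pay $2,108.53 → $15,462.59
Month 3: $15,462.59 +$371.10 interest = $15,833.69; pay $1,900.04 → $13,933.65
Month 4: $13,933.65 +$334.41 interest = $14,268.06; pay $1,712.17 → $12,555.89
Month 5: $12,555.89 +$301.34 interest = $12,857.23; pay $1,542.87 → $11,314.36
Month 6: $11,314.36 +$271.54 interest = $11,585.90; pay $1,390.31 → $10,195.59
Month 7: $10,195.59 +$244.69 interest = $10,440.28; pay $1,352.00 → $9,088.28
Month 8: $9,088.28 +$218.12 interest = $9,306.40; pay $1,352.00 → $7,954.40
Month 9: $7,954.40 +$190.91 interest = $8,145.31; pay $1,352.00 → $6,793.31
Month 10: $6,793.31 +$163.04 interest = $6,956.35; pay $1,352.00 → $5,604.35
Month 11: $5,604.35 +$134.50 interest = $5,738.85; pay $1,352.00 → $4,386.85
Month 12: $4,386.85 +$105.28 interest = $4,492.13; pay $1,352.00 → $3,140.13
Month 13: $3,140.13 +$75.36 interest = $3,215.49; pay $1,352.00 → $1,863.49
Month 14: $1,863.49 +$44.72 interest = $1,908.21; pay $1,352.00 → $556.21
Month 15: $556.21 +$13.35 interest = $569.56; pay $569.56 → $0.00
Total interest: $457.01 + $411.82 + $371.10 + $334.41 + $301.34 + $271.54 + $244.69 + $218.12 + $190.91 + $163.04 + $134.50 + $105.28 + $75.36 + $44.72 + $13.35 = $3,337.19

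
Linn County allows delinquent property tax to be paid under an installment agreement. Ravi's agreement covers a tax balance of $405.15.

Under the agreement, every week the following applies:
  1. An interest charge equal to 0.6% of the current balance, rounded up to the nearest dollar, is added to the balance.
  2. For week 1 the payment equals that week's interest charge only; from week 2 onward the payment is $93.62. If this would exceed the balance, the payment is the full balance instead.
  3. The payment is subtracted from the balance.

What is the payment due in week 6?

$39.67

Week 1: opening $405.15; interest $3.00 → $408.15; payment $3.00; balance $405.15
Week 2: opening $405.15; interest $3.00 → $408.15; payment $93.62; balance $314.53
Week 3: opening $314.53; interest $2.00 → $316.53; payment $93.62; balance $222.91
Week 4: opening $222.91; interest $2.00 → $224.91; payment $93.62; balance $131.29
Week 5: opening $131.29; interest $1.00 → $132.29; payment $93.62; balance $38.67
Week 6: opening $38.67; interest $1.00 → $39.67; payment $39.67; balance $0.00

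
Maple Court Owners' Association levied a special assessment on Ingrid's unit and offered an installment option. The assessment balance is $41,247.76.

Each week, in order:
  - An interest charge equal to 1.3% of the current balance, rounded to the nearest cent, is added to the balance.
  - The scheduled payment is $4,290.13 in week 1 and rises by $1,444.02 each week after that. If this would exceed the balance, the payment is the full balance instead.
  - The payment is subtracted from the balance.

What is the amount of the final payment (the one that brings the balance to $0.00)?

Week 1: opening $41,247.76; interest $536.22 → $41,783.98; payment $4,290.13; balance $37,493.85
Week 2: opening $37,493.85; interest $487.42 → $37,981.27; payment $5,734.15; balance $32,247.12
Week 3: opening $32,247.12; interest $419.21 → $32,666.33; payment $7,178.17; balance $25,488.16
Week 4: opening $25,488.16; interest $331.35 → $25,819.51; payment $8,622.19; balance $17,197.32
Week 5: opening $17,197.32; interest $223.57 → $17,420.89; payment $10,066.21; balance $7,354.68
Week 6: opening $7,354.68; interest $95.61 → $7,450.29; payment $7,450.29; balance $0.00

$7,450.29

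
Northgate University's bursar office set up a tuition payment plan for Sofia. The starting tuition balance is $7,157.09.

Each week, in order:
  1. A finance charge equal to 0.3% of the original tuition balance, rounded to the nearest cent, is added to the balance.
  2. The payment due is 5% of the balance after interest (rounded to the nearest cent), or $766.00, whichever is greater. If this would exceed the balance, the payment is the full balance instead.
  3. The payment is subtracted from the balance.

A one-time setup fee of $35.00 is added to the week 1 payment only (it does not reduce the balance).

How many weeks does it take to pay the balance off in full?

10

Week 1: $7,157.09 +$21.47 interest = $7,178.56; pay $766.00 (+ $35.00 fee) → $6,412.56
Week 2: $6,412.56 +$21.47 interest = $6,434.03; pay $766.00 → $5,668.03
Week 3: $5,668.03 +$21.47 interest = $5,689.50; pay $766.00 → $4,923.50
Week 4: $4,923.50 +$21.47 interest = $4,944.97; pay $766.00 → $4,178.97
Week 5: $4,178.97 +$21.47 interest = $4,200.44; pay $766.00 → $3,434.44
Week 6: $3,434.44 +$21.47 interest = $3,455.91; pay $766.00 → $2,689.91
Week 7: $2,689.91 +$21.47 interest = $2,711.38; pay $766.00 → $1,945.38
Week 8: $1,945.38 +$21.47 interest = $1,966.85; pay $766.00 → $1,200.85
Week 9: $1,200.85 +$21.47 interest = $1,222.32; pay $766.00 → $456.32
Week 10: $456.32 +$21.47 interest = $477.79; pay $477.79 → $0.00
Balance reaches $0.00 in week 10.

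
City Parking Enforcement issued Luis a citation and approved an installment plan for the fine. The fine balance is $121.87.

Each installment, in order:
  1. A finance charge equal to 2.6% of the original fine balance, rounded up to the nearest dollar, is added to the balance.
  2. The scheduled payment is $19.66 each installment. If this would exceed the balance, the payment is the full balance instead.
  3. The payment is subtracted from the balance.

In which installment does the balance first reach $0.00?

Installment 1: $121.87 +$4.00 interest = $125.87; pay $19.66 → $106.21
Installment 2: $106.21 +$4.00 interest = $110.21; pay $19.66 → $90.55
Installment 3: $90.55 +$4.00 interest = $94.55; pay $19.66 → $74.89
Installment 4: $74.89 +$4.00 interest = $78.89; pay $19.66 → $59.23
Installment 5: $59.23 +$4.00 interest = $63.23; pay $19.66 → $43.57
Installment 6: $43.57 +$4.00 interest = $47.57; pay $19.66 → $27.91
Installment 7: $27.91 +$4.00 interest = $31.91; pay $19.66 → $12.25
Installment 8: $12.25 +$4.00 interest = $16.25; pay $16.25 → $0.00
Balance reaches $0.00 in installment 8.

8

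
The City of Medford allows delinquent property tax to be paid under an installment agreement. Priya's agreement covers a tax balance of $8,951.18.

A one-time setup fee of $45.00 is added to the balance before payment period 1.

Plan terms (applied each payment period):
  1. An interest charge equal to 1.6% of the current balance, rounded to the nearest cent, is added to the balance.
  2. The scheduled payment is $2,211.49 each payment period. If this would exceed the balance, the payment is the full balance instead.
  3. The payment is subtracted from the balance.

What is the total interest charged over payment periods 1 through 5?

$383.56

Payment period 1: $8,996.18 +$143.94 interest = $9,140.12; pay $2,211.49 → $6,928.63
Payment period 2: $6,928.63 +$110.86 interest = $7,039.49; pay $2,211.49 → $4,828.00
Payment period 3: $4,828.00 +$77.25 interest = $4,905.25; pay $2,211.49 → $2,693.76
Payment period 4: $2,693.76 +$43.10 interest = $2,736.86; pay $2,211.49 → $525.37
Payment period 5: $525.37 +$8.41 interest = $533.78; pay $533.78 → $0.00
Total interest: $143.94 + $110.86 + $77.25 + $43.10 + $8.41 = $383.56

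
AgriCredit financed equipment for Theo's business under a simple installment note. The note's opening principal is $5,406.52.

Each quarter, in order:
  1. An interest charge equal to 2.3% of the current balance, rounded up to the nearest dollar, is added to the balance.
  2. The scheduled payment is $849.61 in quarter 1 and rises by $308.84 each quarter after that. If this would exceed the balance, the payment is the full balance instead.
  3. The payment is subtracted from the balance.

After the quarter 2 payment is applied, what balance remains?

Quarter 1: opening $5,406.52; interest $125.00 → $5,531.52; payment $849.61; balance $4,681.91
Quarter 2: opening $4,681.91; interest $108.00 → $4,789.91; payment $1,158.45; balance $3,631.46

$3,631.46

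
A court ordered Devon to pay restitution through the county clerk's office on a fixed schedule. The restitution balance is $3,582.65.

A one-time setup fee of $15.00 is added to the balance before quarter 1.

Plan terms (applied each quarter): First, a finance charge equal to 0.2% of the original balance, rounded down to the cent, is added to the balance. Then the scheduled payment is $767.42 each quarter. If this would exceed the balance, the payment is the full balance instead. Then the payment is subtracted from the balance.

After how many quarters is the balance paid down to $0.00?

Quarter 1: $3,597.65 +$7.16 interest = $3,604.81; pay $767.42 → $2,837.39
Quarter 2: $2,837.39 +$7.16 interest = $2,844.55; pay $767.42 → $2,077.13
Quarter 3: $2,077.13 +$7.16 interest = $2,084.29; pay $767.42 → $1,316.87
Quarter 4: $1,316.87 +$7.16 interest = $1,324.03; pay $767.42 → $556.61
Quarter 5: $556.61 +$7.16 interest = $563.77; pay $563.77 → $0.00
Balance reaches $0.00 in quarter 5.

5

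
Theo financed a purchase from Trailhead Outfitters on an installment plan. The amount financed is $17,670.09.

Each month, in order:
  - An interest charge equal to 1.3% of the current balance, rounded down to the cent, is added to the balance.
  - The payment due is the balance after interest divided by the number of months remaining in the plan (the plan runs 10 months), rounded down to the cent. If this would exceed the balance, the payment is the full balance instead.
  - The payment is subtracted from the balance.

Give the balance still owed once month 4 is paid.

Month 1: opening $17,670.09; interest $229.71 → $17,899.80; payment $1,789.98; balance $16,109.82
Month 2: opening $16,109.82; interest $209.42 → $16,319.24; payment $1,813.24; balance $14,506.00
Month 3: opening $14,506.00; interest $188.57 → $14,694.57; payment $1,836.82; balance $12,857.75
Month 4: opening $12,857.75; interest $167.15 → $13,024.90; payment $1,860.70; balance $11,164.20

$11,164.20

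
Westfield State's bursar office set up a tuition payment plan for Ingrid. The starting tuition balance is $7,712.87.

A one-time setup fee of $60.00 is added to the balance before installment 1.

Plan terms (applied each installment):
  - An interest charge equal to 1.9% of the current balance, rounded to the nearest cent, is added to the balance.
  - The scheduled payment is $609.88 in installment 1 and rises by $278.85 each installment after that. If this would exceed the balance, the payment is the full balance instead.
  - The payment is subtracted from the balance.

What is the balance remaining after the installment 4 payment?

$4,176.33

Installment 1: $7,772.87 +$147.68 interest = $7,920.55; pay $609.88 → $7,310.67
Installment 2: $7,310.67 +$138.90 interest = $7,449.57; pay $888.73 → $6,560.84
Installment 3: $6,560.84 +$124.66 interest = $6,685.50; pay $1,167.58 → $5,517.92
Installment 4: $5,517.92 +$104.84 interest = $5,622.76; pay $1,446.43 → $4,176.33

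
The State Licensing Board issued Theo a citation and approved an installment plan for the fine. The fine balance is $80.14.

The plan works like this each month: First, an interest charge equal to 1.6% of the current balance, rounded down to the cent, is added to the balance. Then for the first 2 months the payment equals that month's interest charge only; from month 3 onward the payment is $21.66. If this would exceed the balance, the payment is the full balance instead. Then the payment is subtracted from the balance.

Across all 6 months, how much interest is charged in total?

Month 1: $80.14 +$1.28 interest = $81.42; pay $1.28 → $80.14
Month 2: $80.14 +$1.28 interest = $81.42; pay $1.28 → $80.14
Month 3: $80.14 +$1.28 interest = $81.42; pay $21.66 → $59.76
Month 4: $59.76 +$0.95 interest = $60.71; pay $21.66 → $39.05
Month 5: $39.05 +$0.62 interest = $39.67; pay $21.66 → $18.01
Month 6: $18.01 +$0.28 interest = $18.29; pay $18.29 → $0.00
Total interest: $1.28 + $1.28 + $1.28 + $0.95 + $0.62 + $0.28 = $5.69

$5.69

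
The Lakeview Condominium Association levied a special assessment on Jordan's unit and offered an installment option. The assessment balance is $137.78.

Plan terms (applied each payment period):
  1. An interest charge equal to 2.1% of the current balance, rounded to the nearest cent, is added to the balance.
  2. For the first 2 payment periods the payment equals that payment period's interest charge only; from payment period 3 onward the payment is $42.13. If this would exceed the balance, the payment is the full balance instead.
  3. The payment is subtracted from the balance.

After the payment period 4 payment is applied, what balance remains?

$58.48

# | Opening | Interest | Payment | End bal
1 | $137.78 | $2.89 | $2.89 | $137.78
2 | $137.78 | $2.89 | $2.89 | $137.78
3 | $137.78 | $2.89 | $42.13 | $98.54
4 | $98.54 | $2.07 | $42.13 | $58.48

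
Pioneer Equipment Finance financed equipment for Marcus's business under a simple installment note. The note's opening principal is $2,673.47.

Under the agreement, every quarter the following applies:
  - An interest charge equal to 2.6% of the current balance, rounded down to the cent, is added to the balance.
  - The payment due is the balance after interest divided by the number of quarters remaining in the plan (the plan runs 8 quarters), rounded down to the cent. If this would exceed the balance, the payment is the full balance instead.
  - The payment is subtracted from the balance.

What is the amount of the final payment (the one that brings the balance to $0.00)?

Quarter 1: opening $2,673.47; interest $69.51 → $2,742.98; payment $342.87; balance $2,400.11
Quarter 2: opening $2,400.11; interest $62.40 → $2,462.51; payment $351.78; balance $2,110.73
Quarter 3: opening $2,110.73; interest $54.87 → $2,165.60; payment $360.93; balance $1,804.67
Quarter 4: opening $1,804.67; interest $46.92 → $1,851.59; payment $370.31; balance $1,481.28
Quarter 5: opening $1,481.28; interest $38.51 → $1,519.79; payment $379.94; balance $1,139.85
Quarter 6: opening $1,139.85; interest $29.63 → $1,169.48; payment $389.82; balance $779.66
Quarter 7: opening $779.66; interest $20.27 → $799.93; payment $399.96; balance $399.97
Quarter 8: opening $399.97; interest $10.39 → $410.36; payment $410.36; balance $0.00

$410.36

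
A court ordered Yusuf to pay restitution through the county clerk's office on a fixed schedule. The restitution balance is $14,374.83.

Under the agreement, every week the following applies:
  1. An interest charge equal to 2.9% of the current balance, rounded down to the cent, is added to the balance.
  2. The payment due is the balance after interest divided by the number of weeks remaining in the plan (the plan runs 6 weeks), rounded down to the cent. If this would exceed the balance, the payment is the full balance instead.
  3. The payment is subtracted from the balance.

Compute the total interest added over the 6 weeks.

# | Opening | Interest | Payment | End bal
1 | $14,374.83 | $416.87 | $2,465.28 | $12,326.42
2 | $12,326.42 | $357.46 | $2,536.77 | $10,147.11
3 | $10,147.11 | $294.26 | $2,610.34 | $7,831.03
4 | $7,831.03 | $227.09 | $2,686.04 | $5,372.08
5 | $5,372.08 | $155.79 | $2,763.93 | $2,763.94
6 | $2,763.94 | $80.15 | $2,844.09 | $0.00
Total interest: $416.87 + $357.46 + $294.26 + $227.09 + $155.79 + $80.15 = $1,531.62

$1,531.62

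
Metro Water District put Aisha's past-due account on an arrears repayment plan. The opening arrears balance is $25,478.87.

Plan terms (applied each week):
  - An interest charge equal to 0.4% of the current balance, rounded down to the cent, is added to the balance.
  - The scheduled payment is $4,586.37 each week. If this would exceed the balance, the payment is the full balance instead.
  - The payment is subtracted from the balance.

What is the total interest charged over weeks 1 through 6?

Week 1: opening $25,478.87; interest $101.91 → $25,580.78; payment $4,586.37; balance $20,994.41
Week 2: opening $20,994.41; interest $83.97 → $21,078.38; payment $4,586.37; balance $16,492.01
Week 3: opening $16,492.01; interest $65.96 → $16,557.97; payment $4,586.37; balance $11,971.60
Week 4: opening $11,971.60; interest $47.88 → $12,019.48; payment $4,586.37; balance $7,433.11
Week 5: opening $7,433.11; interest $29.73 → $7,462.84; payment $4,586.37; balance $2,876.47
Week 6: opening $2,876.47; interest $11.50 → $2,887.97; payment $2,887.97; balance $0.00
Total interest: $101.91 + $83.97 + $65.96 + $47.88 + $29.73 + $11.50 = $340.95

$340.95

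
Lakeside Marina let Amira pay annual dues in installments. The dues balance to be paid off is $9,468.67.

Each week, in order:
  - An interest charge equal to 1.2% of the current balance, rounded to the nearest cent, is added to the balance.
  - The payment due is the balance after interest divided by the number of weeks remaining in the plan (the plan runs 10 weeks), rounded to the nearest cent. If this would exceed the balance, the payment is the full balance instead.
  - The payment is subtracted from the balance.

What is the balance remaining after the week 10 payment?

$0.00

# | Opening | Interest | Payment | End bal
1 | $9,468.67 | $113.62 | $958.23 | $8,624.06
2 | $8,624.06 | $103.49 | $969.73 | $7,757.82
3 | $7,757.82 | $93.09 | $981.36 | $6,869.55
4 | $6,869.55 | $82.43 | $993.14 | $5,958.84
5 | $5,958.84 | $71.51 | $1,005.06 | $5,025.29
6 | $5,025.29 | $60.30 | $1,017.12 | $4,068.47
7 | $4,068.47 | $48.82 | $1,029.32 | $3,087.97
8 | $3,087.97 | $37.06 | $1,041.68 | $2,083.35
9 | $2,083.35 | $25.00 | $1,054.18 | $1,054.17
10 | $1,054.17 | $12.65 | $1,066.82 | $0.00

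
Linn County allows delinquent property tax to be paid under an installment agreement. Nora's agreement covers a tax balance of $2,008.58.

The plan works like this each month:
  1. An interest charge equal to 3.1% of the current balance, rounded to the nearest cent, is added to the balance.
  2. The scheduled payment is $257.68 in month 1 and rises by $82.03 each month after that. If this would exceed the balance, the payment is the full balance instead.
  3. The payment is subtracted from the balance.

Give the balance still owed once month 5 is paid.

# | Opening | Interest | Payment | End bal
1 | $2,008.58 | $62.27 | $257.68 | $1,813.17
2 | $1,813.17 | $56.21 | $339.71 | $1,529.67
3 | $1,529.67 | $47.42 | $421.74 | $1,155.35
4 | $1,155.35 | $35.82 | $503.77 | $687.40
5 | $687.40 | $21.31 | $585.80 | $122.91

$122.91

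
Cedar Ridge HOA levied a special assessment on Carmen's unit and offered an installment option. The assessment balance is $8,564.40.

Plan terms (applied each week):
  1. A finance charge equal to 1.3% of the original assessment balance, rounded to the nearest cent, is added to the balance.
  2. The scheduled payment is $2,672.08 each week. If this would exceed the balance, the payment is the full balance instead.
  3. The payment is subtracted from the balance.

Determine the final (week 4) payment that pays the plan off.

$993.52

Week 1: $8,564.40 +$111.34 interest = $8,675.74; pay $2,672.08 → $6,003.66
Week 2: $6,003.66 +$111.34 interest = $6,115.00; pay $2,672.08 → $3,442.92
Week 3: $3,442.92 +$111.34 interest = $3,554.26; pay $2,672.08 → $882.18
Week 4: $882.18 +$111.34 interest = $993.52; pay $993.52 → $0.00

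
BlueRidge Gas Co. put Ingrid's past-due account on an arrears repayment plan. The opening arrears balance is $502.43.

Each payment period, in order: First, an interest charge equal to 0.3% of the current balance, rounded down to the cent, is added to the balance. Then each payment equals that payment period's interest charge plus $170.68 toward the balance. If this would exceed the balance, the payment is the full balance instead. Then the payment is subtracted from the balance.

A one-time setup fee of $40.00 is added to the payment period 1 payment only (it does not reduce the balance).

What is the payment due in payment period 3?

$161.55

Payment period 1: $502.43 +$1.50 interest = $503.93; pay $172.18 (+ $40.00 fee) → $331.75
Payment period 2: $331.75 +$0.99 interest = $332.74; pay $171.67 → $161.07
Payment period 3: $161.07 +$0.48 interest = $161.55; pay $161.55 → $0.00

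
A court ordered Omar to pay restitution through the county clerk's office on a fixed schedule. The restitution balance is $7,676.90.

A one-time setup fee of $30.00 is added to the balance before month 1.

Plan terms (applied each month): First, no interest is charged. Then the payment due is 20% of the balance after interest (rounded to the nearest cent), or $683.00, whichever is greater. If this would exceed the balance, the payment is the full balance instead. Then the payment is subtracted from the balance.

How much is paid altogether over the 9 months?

# | Opening | Payment | End bal
1 | $7,706.90 | $1,541.38 | $6,165.52
2 | $6,165.52 | $1,233.10 | $4,932.42
3 | $4,932.42 | $986.48 | $3,945.94
4 | $3,945.94 | $789.19 | $3,156.75
5 | $3,156.75 | $683.00 | $2,473.75
6 | $2,473.75 | $683.00 | $1,790.75
7 | $1,790.75 | $683.00 | $1,107.75
8 | $1,107.75 | $683.00 | $424.75
9 | $424.75 | $424.75 | $0.00
Total paid: $7,706.90

$7,706.90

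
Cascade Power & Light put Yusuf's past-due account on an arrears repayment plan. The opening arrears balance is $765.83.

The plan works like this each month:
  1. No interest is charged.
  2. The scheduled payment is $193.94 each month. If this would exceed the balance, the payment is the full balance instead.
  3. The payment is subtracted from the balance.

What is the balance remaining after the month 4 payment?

Month 1: opening $765.83; payment $193.94; balance $571.89
Month 2: opening $571.89; payment $193.94; balance $377.95
Month 3: opening $377.95; payment $193.94; balance $184.01
Month 4: opening $184.01; payment $184.01; balance $0.00

$0.00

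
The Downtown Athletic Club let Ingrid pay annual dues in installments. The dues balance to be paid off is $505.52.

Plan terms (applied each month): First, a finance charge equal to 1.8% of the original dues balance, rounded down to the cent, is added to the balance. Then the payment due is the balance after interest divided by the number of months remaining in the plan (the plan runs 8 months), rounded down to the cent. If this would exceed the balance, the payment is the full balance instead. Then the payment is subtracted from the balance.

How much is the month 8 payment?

# | Opening | Interest | Payment | End bal
1 | $505.52 | $9.09 | $64.32 | $450.29
2 | $450.29 | $9.09 | $65.62 | $393.76
3 | $393.76 | $9.09 | $67.14 | $335.71
4 | $335.71 | $9.09 | $68.96 | $275.84
5 | $275.84 | $9.09 | $71.23 | $213.70
6 | $213.70 | $9.09 | $74.26 | $148.53
7 | $148.53 | $9.09 | $78.81 | $78.81
8 | $78.81 | $9.09 | $87.90 | $0.00

$87.90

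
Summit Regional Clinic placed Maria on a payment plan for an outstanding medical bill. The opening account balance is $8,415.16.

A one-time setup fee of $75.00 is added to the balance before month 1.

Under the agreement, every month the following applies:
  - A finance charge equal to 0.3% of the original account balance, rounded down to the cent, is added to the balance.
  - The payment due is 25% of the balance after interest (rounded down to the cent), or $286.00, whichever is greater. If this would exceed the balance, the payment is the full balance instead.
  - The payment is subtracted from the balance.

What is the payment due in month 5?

Month 1: opening $8,490.16; interest $25.24 → $8,515.40; payment $2,128.85; balance $6,386.55
Month 2: opening $6,386.55; interest $25.24 → $6,411.79; payment $1,602.94; balance $4,808.85
Month 3: opening $4,808.85; interest $25.24 → $4,834.09; payment $1,208.52; balance $3,625.57
Month 4: opening $3,625.57; interest $25.24 → $3,650.81; payment $912.70; balance $2,738.11
Month 5: opening $2,738.11; interest $25.24 → $2,763.35; payment $690.83; balance $2,072.52

$690.83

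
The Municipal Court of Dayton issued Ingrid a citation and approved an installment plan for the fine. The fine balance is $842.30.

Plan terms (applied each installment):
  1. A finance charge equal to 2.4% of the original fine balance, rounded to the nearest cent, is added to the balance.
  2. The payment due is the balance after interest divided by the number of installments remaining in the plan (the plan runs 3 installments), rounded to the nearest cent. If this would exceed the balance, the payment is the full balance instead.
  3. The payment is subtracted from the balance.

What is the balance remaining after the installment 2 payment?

Installment 1: opening $842.30; interest $20.22 → $862.52; payment $287.51; balance $575.01
Installment 2: opening $575.01; interest $20.22 → $595.23; payment $297.62; balance $297.61

$297.61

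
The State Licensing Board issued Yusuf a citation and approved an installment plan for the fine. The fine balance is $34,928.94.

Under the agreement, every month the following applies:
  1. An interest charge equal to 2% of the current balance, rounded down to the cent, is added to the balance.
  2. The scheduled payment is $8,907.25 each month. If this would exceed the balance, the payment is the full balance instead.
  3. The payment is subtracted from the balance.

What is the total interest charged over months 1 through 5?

Month 1: opening $34,928.94; interest $698.57 → $35,627.51; payment $8,907.25; balance $26,720.26
Month 2: opening $26,720.26; interest $534.40 → $27,254.66; payment $8,907.25; balance $18,347.41
Month 3: opening $18,347.41; interest $366.94 → $18,714.35; payment $8,907.25; balance $9,807.10
Month 4: opening $9,807.10; interest $196.14 → $10,003.24; payment $8,907.25; balance $1,095.99
Month 5: opening $1,095.99; interest $21.91 → $1,117.90; payment $1,117.90; balance $0.00
Total interest: $698.57 + $534.40 + $366.94 + $196.14 + $21.91 = $1,817.96

$1,817.96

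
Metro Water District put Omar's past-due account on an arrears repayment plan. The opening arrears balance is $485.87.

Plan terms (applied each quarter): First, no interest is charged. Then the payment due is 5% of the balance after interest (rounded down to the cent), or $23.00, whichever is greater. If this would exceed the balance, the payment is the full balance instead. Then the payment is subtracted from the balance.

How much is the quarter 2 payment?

$23.07

# | Opening | Payment | End bal
1 | $485.87 | $24.29 | $461.58
2 | $461.58 | $23.07 | $438.51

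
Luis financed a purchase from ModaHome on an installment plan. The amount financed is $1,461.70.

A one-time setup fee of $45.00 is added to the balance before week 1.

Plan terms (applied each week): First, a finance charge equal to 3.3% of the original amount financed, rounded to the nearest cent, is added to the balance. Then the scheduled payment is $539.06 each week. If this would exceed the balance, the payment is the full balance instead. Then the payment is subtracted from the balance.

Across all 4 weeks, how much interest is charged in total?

# | Opening | Interest | Payment | End bal
1 | $1,506.70 | $48.24 | $539.06 | $1,015.88
2 | $1,015.88 | $48.24 | $539.06 | $525.06
3 | $525.06 | $48.24 | $539.06 | $34.24
4 | $34.24 | $48.24 | $82.48 | $0.00
Total interest: $48.24 + $48.24 + $48.24 + $48.24 = $192.96

$192.96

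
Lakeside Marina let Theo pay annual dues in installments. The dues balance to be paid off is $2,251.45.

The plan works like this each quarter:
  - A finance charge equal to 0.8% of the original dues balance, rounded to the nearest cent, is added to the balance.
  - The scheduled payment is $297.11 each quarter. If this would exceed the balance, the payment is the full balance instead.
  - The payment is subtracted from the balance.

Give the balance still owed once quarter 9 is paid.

Quarter 1: opening $2,251.45; interest $18.01 → $2,269.46; payment $297.11; balance $1,972.35
Quarter 2: opening $1,972.35; interest $18.01 → $1,990.36; payment $297.11; balance $1,693.25
Quarter 3: opening $1,693.25; interest $18.01 → $1,711.26; payment $297.11; balance $1,414.15
Quarter 4: opening $1,414.15; interest $18.01 → $1,432.16; payment $297.11; balance $1,135.05
Quarter 5: opening $1,135.05; interest $18.01 → $1,153.06; payment $297.11; balance $855.95
Quarter 6: opening $855.95; interest $18.01 → $873.96; payment $297.11; balance $576.85
Quarter 7: opening $576.85; interest $18.01 → $594.86; payment $297.11; balance $297.75
Quarter 8: opening $297.75; interest $18.01 → $315.76; payment $297.11; balance $18.65
Quarter 9: opening $18.65; interest $18.01 → $36.66; payment $36.66; balance $0.00

$0.00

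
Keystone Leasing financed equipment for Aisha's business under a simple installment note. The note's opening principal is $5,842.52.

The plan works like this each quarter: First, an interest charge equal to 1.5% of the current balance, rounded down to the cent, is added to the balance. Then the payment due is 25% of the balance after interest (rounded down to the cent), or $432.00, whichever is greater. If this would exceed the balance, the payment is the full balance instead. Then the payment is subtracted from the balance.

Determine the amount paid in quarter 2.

$1,128.58

# | Opening | Interest | Payment | End bal
1 | $5,842.52 | $87.63 | $1,482.53 | $4,447.62
2 | $4,447.62 | $66.71 | $1,128.58 | $3,385.75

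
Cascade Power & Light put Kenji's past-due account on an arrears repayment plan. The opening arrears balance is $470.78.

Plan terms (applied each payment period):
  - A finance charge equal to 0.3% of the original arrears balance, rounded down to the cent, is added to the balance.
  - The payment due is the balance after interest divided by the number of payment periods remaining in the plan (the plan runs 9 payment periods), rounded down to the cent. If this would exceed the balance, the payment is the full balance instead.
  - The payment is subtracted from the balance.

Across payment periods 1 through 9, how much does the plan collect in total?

Payment period 1: opening $470.78; interest $1.41 → $472.19; payment $52.46; balance $419.73
Payment period 2: opening $419.73; interest $1.41 → $421.14; payment $52.64; balance $368.50
Payment period 3: opening $368.50; interest $1.41 → $369.91; payment $52.84; balance $317.07
Payment period 4: opening $317.07; interest $1.41 → $318.48; payment $53.08; balance $265.40
Payment period 5: opening $265.40; interest $1.41 → $266.81; payment $53.36; balance $213.45
Payment period 6: opening $213.45; interest $1.41 → $214.86; payment $53.71; balance $161.15
Payment period 7: opening $161.15; interest $1.41 → $162.56; payment $54.18; balance $108.38
Payment period 8: opening $108.38; interest $1.41 → $109.79; payment $54.89; balance $54.90
Payment period 9: opening $54.90; interest $1.41 → $56.31; payment $56.31; balance $0.00
Total paid: $483.47

$483.47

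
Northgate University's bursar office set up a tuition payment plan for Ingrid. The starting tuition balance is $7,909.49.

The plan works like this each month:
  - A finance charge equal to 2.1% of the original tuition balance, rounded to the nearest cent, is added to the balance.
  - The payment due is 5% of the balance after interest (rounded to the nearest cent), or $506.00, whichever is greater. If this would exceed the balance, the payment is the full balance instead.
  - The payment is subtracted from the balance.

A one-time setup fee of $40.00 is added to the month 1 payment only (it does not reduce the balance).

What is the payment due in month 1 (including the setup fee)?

$546.00

Month 1: $7,909.49 +$166.10 interest = $8,075.59; pay $506.00 (+ $40.00 fee) → $7,569.59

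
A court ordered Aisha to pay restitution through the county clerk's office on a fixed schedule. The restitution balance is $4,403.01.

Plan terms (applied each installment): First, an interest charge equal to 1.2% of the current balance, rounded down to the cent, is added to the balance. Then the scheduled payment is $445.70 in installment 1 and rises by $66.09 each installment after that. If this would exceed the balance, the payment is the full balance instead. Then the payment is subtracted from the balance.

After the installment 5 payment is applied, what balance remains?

Installment 1: opening $4,403.01; interest $52.83 → $4,455.84; payment $445.70; balance $4,010.14
Installment 2: opening $4,010.14; interest $48.12 → $4,058.26; payment $511.79; balance $3,546.47
Installment 3: opening $3,546.47; interest $42.55 → $3,589.02; payment $577.88; balance $3,011.14
Installment 4: opening $3,011.14; interest $36.13 → $3,047.27; payment $643.97; balance $2,403.30
Installment 5: opening $2,403.30; interest $28.83 → $2,432.13; payment $710.06; balance $1,722.07

$1,722.07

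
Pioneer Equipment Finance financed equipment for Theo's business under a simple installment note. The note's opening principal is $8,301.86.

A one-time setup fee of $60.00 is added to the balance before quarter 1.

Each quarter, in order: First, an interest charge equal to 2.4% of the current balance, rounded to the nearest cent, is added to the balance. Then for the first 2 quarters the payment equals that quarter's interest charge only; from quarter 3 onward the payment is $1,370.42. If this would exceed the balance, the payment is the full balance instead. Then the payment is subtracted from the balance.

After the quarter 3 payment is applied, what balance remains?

Quarter 1: opening $8,361.86; interest $200.68 → $8,562.54; payment $200.68; balance $8,361.86
Quarter 2: opening $8,361.86; interest $200.68 → $8,562.54; payment $200.68; balance $8,361.86
Quarter 3: opening $8,361.86; interest $200.68 → $8,562.54; payment $1,370.42; balance $7,192.12

$7,192.12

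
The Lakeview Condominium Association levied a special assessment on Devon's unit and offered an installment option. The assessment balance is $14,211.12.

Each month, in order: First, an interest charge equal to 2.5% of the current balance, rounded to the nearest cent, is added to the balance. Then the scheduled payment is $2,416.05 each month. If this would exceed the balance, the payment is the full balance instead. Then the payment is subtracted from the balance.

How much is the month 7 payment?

$1,073.64

Month 1: opening $14,211.12; interest $355.28 → $14,566.40; payment $2,416.05; balance $12,150.35
Month 2: opening $12,150.35; interest $303.76 → $12,454.11; payment $2,416.05; balance $10,038.06
Month 3: opening $10,038.06; interest $250.95 → $10,289.01; payment $2,416.05; balance $7,872.96
Month 4: opening $7,872.96; interest $196.82 → $8,069.78; payment $2,416.05; balance $5,653.73
Month 5: opening $5,653.73; interest $141.34 → $5,795.07; payment $2,416.05; balance $3,379.02
Month 6: opening $3,379.02; interest $84.48 → $3,463.50; payment $2,416.05; balance $1,047.45
Month 7: opening $1,047.45; interest $26.19 → $1,073.64; payment $1,073.64; balance $0.00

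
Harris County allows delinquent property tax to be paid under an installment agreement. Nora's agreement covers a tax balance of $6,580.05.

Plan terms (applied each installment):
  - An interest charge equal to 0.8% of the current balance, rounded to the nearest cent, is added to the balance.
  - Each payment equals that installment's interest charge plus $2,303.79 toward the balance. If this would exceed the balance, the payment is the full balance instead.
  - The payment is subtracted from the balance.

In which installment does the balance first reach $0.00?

Installment 1: opening $6,580.05; interest $52.64 → $6,632.69; payment $2,356.43; balance $4,276.26
Installment 2: opening $4,276.26; interest $34.21 → $4,310.47; payment $2,338.00; balance $1,972.47
Installment 3: opening $1,972.47; interest $15.78 → $1,988.25; payment $1,988.25; balance $0.00
Balance reaches $0.00 in installment 3.

3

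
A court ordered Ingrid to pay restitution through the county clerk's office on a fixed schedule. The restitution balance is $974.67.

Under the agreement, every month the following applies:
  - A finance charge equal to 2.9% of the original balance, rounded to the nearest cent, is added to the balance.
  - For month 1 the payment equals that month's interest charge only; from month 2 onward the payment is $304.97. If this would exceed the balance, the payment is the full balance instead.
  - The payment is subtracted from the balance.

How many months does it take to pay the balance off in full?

5

Month 1: opening $974.67; interest $28.27 → $1,002.94; payment $28.27; balance $974.67
Month 2: opening $974.67; interest $28.27 → $1,002.94; payment $304.97; balance $697.97
Month 3: opening $697.97; interest $28.27 → $726.24; payment $304.97; balance $421.27
Month 4: opening $421.27; interest $28.27 → $449.54; payment $304.97; balance $144.57
Month 5: opening $144.57; interest $28.27 → $172.84; payment $172.84; balance $0.00
Balance reaches $0.00 in month 5.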